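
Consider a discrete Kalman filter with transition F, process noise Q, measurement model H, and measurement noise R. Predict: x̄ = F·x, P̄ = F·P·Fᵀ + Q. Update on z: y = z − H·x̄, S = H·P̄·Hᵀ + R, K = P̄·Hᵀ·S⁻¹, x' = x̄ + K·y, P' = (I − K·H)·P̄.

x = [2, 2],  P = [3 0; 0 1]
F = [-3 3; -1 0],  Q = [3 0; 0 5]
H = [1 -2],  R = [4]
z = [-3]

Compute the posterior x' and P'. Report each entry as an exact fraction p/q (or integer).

x' = [-49/13, -29/39]
P' = [360/13 166/13; 166/13 263/39]

x̄ = F·x = [0, -2]
P̄ = F·P·Fᵀ + Q = [39 9; 9 8]
y = z − H·x̄ = [-7]
S = H·P̄·Hᵀ + R = [39]
K = P̄·Hᵀ·S⁻¹ = [7/13; -7/39]
x' = x̄ + K·y = [-49/13, -29/39]
P' = (I − K·H)·P̄ = [360/13 166/13; 166/13 263/39]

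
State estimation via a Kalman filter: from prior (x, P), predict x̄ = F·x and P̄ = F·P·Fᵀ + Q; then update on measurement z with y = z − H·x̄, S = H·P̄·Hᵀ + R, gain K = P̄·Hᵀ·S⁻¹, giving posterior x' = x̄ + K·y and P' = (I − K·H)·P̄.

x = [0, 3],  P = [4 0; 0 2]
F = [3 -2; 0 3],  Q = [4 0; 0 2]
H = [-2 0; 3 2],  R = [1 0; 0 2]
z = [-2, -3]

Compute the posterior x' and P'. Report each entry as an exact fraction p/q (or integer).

x' = [1086/1381, -16533/6905]
P' = [336/1381 -492/1381; -492/1381 6956/6905]

x̄ = F·x = [-6, 9]
P̄ = F·P·Fᵀ + Q = [48 -12; -12 20]
y = z − H·x̄ = [-14, -3]
S = H·P̄·Hᵀ + R = [193 -240; -240 370]
K = P̄·Hᵀ·S⁻¹ = [-672/1381 12/1381; 984/1381 3266/6905]
x' = x̄ + K·y = [1086/1381, -16533/6905]
P' = (I − K·H)·P̄ = [336/1381 -492/1381; -492/1381 6956/6905]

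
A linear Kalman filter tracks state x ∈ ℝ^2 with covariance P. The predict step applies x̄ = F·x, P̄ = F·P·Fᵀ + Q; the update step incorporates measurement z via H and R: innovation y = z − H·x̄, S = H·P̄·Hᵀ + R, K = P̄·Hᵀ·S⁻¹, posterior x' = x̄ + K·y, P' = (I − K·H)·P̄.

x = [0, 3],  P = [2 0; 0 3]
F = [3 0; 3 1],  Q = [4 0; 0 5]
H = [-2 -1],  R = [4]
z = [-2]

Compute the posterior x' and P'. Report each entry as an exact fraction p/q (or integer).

x' = [-31/95, 254/95]
P' = [168/95 -212/95; -212/95 548/95]

x̄ = F·x = [0, 3]
P̄ = F·P·Fᵀ + Q = [22 18; 18 26]
y = z − H·x̄ = [1]
S = H·P̄·Hᵀ + R = [190]
K = P̄·Hᵀ·S⁻¹ = [-31/95; -31/95]
x' = x̄ + K·y = [-31/95, 254/95]
P' = (I − K·H)·P̄ = [168/95 -212/95; -212/95 548/95]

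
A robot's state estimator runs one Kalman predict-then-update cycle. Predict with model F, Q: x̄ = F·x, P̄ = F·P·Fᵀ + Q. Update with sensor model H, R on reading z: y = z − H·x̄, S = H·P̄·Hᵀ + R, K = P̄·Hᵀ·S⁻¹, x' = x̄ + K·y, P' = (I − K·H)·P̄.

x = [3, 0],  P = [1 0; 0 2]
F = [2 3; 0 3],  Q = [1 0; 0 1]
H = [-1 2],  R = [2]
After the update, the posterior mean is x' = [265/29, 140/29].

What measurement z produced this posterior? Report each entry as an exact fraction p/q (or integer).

z = [1]

x̄ = F·x = [6, 0]
P̄ = F·P·Fᵀ + Q = [23 18; 18 19]
S = H·P̄·Hᵀ + R = [29]
K = P̄·Hᵀ·S⁻¹ = [13/29; 20/29]
x' − x̄ = [91/29, 140/29] = K·y
y = (KᵀK)⁻¹·Kᵀ·(x' − x̄) = [7]
z = y + H·x̄ = [7] + [-6] = [1]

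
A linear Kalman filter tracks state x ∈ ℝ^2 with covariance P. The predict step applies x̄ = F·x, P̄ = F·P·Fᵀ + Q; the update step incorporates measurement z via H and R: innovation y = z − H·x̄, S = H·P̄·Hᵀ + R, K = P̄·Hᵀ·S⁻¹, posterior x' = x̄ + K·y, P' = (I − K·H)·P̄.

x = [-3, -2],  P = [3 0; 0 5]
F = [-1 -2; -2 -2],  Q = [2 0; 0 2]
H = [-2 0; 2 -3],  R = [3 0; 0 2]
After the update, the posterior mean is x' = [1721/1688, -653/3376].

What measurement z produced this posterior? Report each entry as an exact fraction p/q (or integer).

z = [-2, 3]

x̄ = F·x = [7, 10]
P̄ = F·P·Fᵀ + Q = [25 26; 26 34]
S = H·P̄·Hᵀ + R = [103 56; 56 96]
K = P̄·Hᵀ·S⁻¹ = [-101/211 -21/1688; -137/422 -1119/3376]
x' − x̄ = [-10095/1688, -34413/3376] = K·y
y = (KᵀK)⁻¹·Kᵀ·(x' − x̄) = [12, 19]
z = y + H·x̄ = [12, 19] + [-14, -16] = [-2, 3]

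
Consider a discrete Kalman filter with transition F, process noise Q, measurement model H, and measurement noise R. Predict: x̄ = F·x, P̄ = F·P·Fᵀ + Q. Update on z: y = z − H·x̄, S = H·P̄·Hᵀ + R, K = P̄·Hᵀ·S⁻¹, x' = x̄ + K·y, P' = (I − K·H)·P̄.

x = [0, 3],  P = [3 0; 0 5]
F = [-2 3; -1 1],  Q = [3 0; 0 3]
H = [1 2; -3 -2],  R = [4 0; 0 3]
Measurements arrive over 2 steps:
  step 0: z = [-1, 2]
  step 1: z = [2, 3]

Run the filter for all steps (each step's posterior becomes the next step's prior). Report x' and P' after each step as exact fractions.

step 0: x' = [-153/464, -385/928], P' = [1713/1856 -3159/3712; -3159/3712 8673/7424]
step 1: x' = [-1729216/1184899, 8007427/8294293], P' = [1046676/1184899 -956064/1184899; -956064/1184899 9272742/8294293]

step 0: x̄ = F·x = [9, 3]
step 0: P̄ = F·P·Fᵀ + Q = [60 21; 21 11]
step 0: y = z − H·x̄ = [-16, 35]
step 0: S = H·P̄·Hᵀ + R = [192 -392; -392 839]
step 0: K = P̄·Hᵀ·S⁻¹ = [-723/3712 -165/464; 2757/7424 67/928]
step 0: x' = x̄ + K·y = [-153/464, -385/928]
step 0: P' = (I − K·H)·P̄ = [1713/1856 -3159/3712; -3159/3712 8673/7424]
step 1: x̄ = F·x = [-543/928, -79/928]
step 1: P̄ = F·P·Fᵀ + Q = [203553/7424 71313/7424; 71313/7424 50433/7424]
step 1: y = z − H·x̄ = [2557/928, 997/928]
step 1: S = H·P̄·Hᵀ + R = [720233/7424 -1382895/7424; -1382895/7424 2911737/7424]
step 1: K = P̄·Hᵀ·S⁻¹ = [-216363/1184899 -409300/1184899; 2963259/8294293 510620/8294293]
step 1: x' = x̄ + K·y = [-1729216/1184899, 8007427/8294293]
step 1: P' = (I − K·H)·P̄ = [1046676/1184899 -956064/1184899; -956064/1184899 9272742/8294293]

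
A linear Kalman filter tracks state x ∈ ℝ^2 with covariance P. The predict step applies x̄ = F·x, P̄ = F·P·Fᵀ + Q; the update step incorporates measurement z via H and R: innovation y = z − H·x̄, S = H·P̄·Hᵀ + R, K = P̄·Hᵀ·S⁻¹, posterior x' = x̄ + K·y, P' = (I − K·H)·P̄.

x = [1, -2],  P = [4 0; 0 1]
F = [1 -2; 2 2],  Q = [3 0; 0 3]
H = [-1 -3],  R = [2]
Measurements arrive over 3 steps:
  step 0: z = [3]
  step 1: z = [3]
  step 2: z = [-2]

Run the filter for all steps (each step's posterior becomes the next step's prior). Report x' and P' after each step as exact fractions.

step 0: x̄ = F·x = [5, -2]
step 0: P̄ = F·P·Fᵀ + Q = [11 4; 4 23]
step 0: y = z − H·x̄ = [2]
step 0: S = H·P̄·Hᵀ + R = [244]
step 0: K = P̄·Hᵀ·S⁻¹ = [-23/244; -73/244]
step 0: x' = x̄ + K·y = [587/122, -317/122]
step 0: P' = (I − K·H)·P̄ = [2155/244 -703/244; -703/244 283/244]
step 1: x̄ = F·x = [1221/122, 270/61]
step 1: P̄ = F·P·Fᵀ + Q = [6831/244 1146/61; 1146/61 1215/61]
step 1: y = z − H·x̄ = [3207/122]
step 1: S = H·P̄·Hᵀ + R = [78563/244]
step 1: K = P̄·Hᵀ·S⁻¹ = [-20583/78563; -19164/78563]
step 1: x' = x̄ + K·y = [245211/78563, -156024/78563]
step 1: P' = (I − K·H)·P̄ = [463131/78563 -140655/78563; -140655/78563 59661/78563]
step 2: x̄ = F·x = [557259/78563, 178374/78563]
step 2: P̄ = F·P·Fᵀ + Q = [1500084/78563 968928/78563; 968928/78563 1201617/78563]
step 2: y = z − H·x̄ = [935255/78563]
step 2: S = H·P̄·Hᵀ + R = [18285331/78563]
step 2: K = P̄·Hᵀ·S⁻¹ = [-4406868/18285331; -4573779/18285331]
step 2: x' = x̄ + K·y = [77238903/18285331, -12932577/18285331]
step 2: P' = (I − K·H)·P̄ = [101944260/18285331 -31043508/18285331; -31043508/18285331 13397022/18285331]

step 0: x' = [587/122, -317/122], P' = [2155/244 -703/244; -703/244 283/244]
step 1: x' = [245211/78563, -156024/78563], P' = [463131/78563 -140655/78563; -140655/78563 59661/78563]
step 2: x' = [77238903/18285331, -12932577/18285331], P' = [101944260/18285331 -31043508/18285331; -31043508/18285331 13397022/18285331]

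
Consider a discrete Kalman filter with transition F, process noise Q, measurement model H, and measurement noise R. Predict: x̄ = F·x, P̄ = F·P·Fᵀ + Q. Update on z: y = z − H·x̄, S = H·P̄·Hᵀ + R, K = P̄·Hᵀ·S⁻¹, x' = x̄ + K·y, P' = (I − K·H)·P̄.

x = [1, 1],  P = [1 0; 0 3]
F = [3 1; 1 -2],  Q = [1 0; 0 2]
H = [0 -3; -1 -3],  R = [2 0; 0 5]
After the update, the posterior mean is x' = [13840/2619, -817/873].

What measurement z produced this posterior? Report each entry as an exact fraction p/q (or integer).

x̄ = F·x = [4, -1]
P̄ = F·P·Fᵀ + Q = [13 -3; -3 15]
S = H·P̄·Hᵀ + R = [137 126; 126 135]
K = P̄·Hᵀ·S⁻¹ = [191/291 -1682/2619; -29/97 -28/873]
x' − x̄ = [3364/2619, 56/873] = K·y
y = (KᵀK)⁻¹·Kᵀ·(x' − x̄) = [0, -2]
z = y + H·x̄ = [0, -2] + [3, -1] = [3, -3]

z = [3, -3]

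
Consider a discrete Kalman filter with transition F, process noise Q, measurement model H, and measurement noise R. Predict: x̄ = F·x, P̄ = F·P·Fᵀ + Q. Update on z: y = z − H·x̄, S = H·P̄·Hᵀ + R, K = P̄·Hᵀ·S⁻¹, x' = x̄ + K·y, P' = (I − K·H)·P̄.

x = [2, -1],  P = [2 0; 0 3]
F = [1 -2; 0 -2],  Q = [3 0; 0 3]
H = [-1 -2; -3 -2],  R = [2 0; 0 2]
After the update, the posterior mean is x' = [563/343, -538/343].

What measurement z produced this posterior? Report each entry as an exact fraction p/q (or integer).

z = [2, -2]

x̄ = F·x = [4, 2]
P̄ = F·P·Fᵀ + Q = [17 12; 12 15]
S = H·P̄·Hᵀ + R = [127 207; 207 359]
K = P̄·Hᵀ·S⁻¹ = [403/1372 -519/1372; -177/343 39/343]
x' − x̄ = [-809/343, -1224/343] = K·y
y = (KᵀK)⁻¹·Kᵀ·(x' − x̄) = [10, 14]
z = y + H·x̄ = [10, 14] + [-8, -16] = [2, -2]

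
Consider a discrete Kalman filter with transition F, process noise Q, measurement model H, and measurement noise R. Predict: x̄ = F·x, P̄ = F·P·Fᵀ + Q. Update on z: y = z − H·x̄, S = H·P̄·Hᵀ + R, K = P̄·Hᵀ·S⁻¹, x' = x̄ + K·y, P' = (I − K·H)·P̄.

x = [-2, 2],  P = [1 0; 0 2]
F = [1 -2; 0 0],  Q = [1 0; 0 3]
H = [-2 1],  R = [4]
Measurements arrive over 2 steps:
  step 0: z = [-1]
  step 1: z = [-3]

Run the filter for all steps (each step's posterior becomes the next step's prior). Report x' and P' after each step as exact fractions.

step 0: x' = [-22/47, -39/47], P' = [70/47 60/47; 60/47 132/47]
step 1: x' = [2822/1949, -87/1949], P' = [2835/1949 2430/1949; 2430/1949 5424/1949]

step 0: x̄ = F·x = [-6, 0]
step 0: P̄ = F·P·Fᵀ + Q = [10 0; 0 3]
step 0: y = z − H·x̄ = [-13]
step 0: S = H·P̄·Hᵀ + R = [47]
step 0: K = P̄·Hᵀ·S⁻¹ = [-20/47; 3/47]
step 0: x' = x̄ + K·y = [-22/47, -39/47]
step 0: P' = (I − K·H)·P̄ = [70/47 60/47; 60/47 132/47]
step 1: x̄ = F·x = [56/47, 0]
step 1: P̄ = F·P·Fᵀ + Q = [405/47 0; 0 3]
step 1: y = z − H·x̄ = [-29/47]
step 1: S = H·P̄·Hᵀ + R = [1949/47]
step 1: K = P̄·Hᵀ·S⁻¹ = [-810/1949; 141/1949]
step 1: x' = x̄ + K·y = [2822/1949, -87/1949]
step 1: P' = (I − K·H)·P̄ = [2835/1949 2430/1949; 2430/1949 5424/1949]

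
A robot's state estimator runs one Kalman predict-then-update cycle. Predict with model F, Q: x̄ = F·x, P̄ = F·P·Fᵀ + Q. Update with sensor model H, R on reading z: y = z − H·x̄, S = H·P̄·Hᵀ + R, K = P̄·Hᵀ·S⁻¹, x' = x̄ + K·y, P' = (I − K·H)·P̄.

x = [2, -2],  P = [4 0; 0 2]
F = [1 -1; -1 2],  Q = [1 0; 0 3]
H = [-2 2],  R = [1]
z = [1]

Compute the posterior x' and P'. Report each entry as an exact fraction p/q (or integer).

x' = [-2/17, 16/51]
P' = [19/17 52/51; 52/51 179/153]

x̄ = F·x = [4, -6]
P̄ = F·P·Fᵀ + Q = [7 -8; -8 15]
y = z − H·x̄ = [21]
S = H·P̄·Hᵀ + R = [153]
K = P̄·Hᵀ·S⁻¹ = [-10/51; 46/153]
x' = x̄ + K·y = [-2/17, 16/51]
P' = (I − K·H)·P̄ = [19/17 52/51; 52/51 179/153]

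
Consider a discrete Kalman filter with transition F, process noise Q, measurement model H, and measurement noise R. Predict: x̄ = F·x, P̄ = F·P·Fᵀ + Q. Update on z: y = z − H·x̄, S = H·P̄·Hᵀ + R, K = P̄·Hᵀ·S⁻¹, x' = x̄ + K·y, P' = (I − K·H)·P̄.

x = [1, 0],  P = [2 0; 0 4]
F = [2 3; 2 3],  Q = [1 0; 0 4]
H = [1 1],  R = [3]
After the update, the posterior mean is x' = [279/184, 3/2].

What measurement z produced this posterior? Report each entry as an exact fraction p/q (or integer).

x̄ = F·x = [2, 2]
P̄ = F·P·Fᵀ + Q = [45 44; 44 48]
S = H·P̄·Hᵀ + R = [184]
K = P̄·Hᵀ·S⁻¹ = [89/184; 1/2]
x' − x̄ = [-89/184, -1/2] = K·y
y = (KᵀK)⁻¹·Kᵀ·(x' − x̄) = [-1]
z = y + H·x̄ = [-1] + [4] = [3]

z = [3]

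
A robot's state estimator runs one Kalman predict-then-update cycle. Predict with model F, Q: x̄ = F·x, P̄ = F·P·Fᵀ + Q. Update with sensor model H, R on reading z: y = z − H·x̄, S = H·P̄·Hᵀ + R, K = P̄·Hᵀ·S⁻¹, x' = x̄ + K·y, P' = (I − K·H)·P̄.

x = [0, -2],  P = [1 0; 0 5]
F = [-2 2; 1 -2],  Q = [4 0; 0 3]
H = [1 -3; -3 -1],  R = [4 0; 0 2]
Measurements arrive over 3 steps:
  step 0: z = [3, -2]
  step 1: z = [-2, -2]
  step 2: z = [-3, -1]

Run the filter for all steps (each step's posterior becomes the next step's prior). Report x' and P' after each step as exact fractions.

step 0: x̄ = F·x = [-4, 4]
step 0: P̄ = F·P·Fᵀ + Q = [28 -22; -22 24]
step 0: y = z − H·x̄ = [19, -10]
step 0: S = H·P̄·Hᵀ + R = [380 -188; -188 146]
step 0: K = P̄·Hᵀ·S⁻¹ = [517/5034 -736/2517; -1457/5034 -214/2517]
step 0: x' = x̄ + K·y = [1469/1678, -1089/1678]
step 0: P' = (I − K·H)·P̄ = [545/2517 -163/2517; -163/2517 917/2517]
step 1: x̄ = F·x = [-2558/839, 3647/1678]
step 1: P̄ = F·P·Fᵀ + Q = [5740/839 -1912/839; -1912/839 12416/2517]
step 1: y = z − H·x̄ = [12701/1678, -15057/1678]
step 1: S = H·P̄·Hᵀ + R = [57816/839 -20100/839; -20100/839 138014/2517]
step 1: K = P̄·Hᵀ·S⁻¹ = [98447/1008252 -16249/56014; -6673/24006 -347/4001]
step 1: x' = x̄ + K·y = [591251/2016504, 40697/48012]
step 1: P' = (I − K·H)·P̄ = [53717/252063 -710/12003; -710/12003 1404/4001]
step 2: x̄ = F·x = [1118023/1008252, -2827297/2016504]
step 2: P̄ = F·P·Fᵀ + Q = [1696208/252063 -550702/252063; -550702/252063 1223354/252063]
step 2: y = z − H·x̄ = [-16767449/2016504, 1864337/2016504]
step 2: S = H·P̄·Hᵀ + R = [17018858/252063 -5824178/252063; -5824178/252063 13689140/252063]
step 2: K = P̄·Hᵀ·S⁻¹ = [19247047/197423343 -57256592/197423343; -54829052/197423343 -17144138/197423343]
step 2: x' = x̄ + K·y = [15840239/526462248, 435349439/526462248]
step 2: P' = (I − K·H)·P̄ = [42052774/197423343 -11645138/197423343; -11645138/197423343 69223690/197423343]

step 0: x' = [1469/1678, -1089/1678], P' = [545/2517 -163/2517; -163/2517 917/2517]
step 1: x' = [591251/2016504, 40697/48012], P' = [53717/252063 -710/12003; -710/12003 1404/4001]
step 2: x' = [15840239/526462248, 435349439/526462248], P' = [42052774/197423343 -11645138/197423343; -11645138/197423343 69223690/197423343]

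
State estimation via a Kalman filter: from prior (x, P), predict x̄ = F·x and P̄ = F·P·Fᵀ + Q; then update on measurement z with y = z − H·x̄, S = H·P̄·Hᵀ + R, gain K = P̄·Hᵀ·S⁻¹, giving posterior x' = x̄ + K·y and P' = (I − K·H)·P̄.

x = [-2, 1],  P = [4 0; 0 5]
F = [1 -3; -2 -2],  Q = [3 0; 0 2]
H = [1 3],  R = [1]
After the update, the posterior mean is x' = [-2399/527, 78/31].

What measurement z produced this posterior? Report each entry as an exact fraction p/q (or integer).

z = [3]

x̄ = F·x = [-5, 2]
P̄ = F·P·Fᵀ + Q = [52 22; 22 38]
S = H·P̄·Hᵀ + R = [527]
K = P̄·Hᵀ·S⁻¹ = [118/527; 8/31]
x' − x̄ = [236/527, 16/31] = K·y
y = (KᵀK)⁻¹·Kᵀ·(x' − x̄) = [2]
z = y + H·x̄ = [2] + [1] = [3]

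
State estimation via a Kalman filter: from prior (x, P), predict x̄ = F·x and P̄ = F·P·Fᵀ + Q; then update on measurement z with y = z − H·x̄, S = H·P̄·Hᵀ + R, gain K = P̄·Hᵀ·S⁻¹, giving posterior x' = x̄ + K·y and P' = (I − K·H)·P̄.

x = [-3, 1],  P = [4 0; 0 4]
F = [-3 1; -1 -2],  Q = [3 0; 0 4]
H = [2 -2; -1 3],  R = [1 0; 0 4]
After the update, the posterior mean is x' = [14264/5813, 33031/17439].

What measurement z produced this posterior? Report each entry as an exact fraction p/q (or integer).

z = [1, 3]

x̄ = F·x = [10, 1]
P̄ = F·P·Fᵀ + Q = [43 4; 4 24]
S = H·P̄·Hᵀ + R = [237 -198; -198 239]
K = P̄·Hᵀ·S⁻¹ = [4168/5813 2699/5813; 3904/17439 2732/5813]
x' − x̄ = [-43866/5813, 15592/17439] = K·y
y = (KᵀK)⁻¹·Kᵀ·(x' − x̄) = [-17, 10]
z = y + H·x̄ = [-17, 10] + [18, -7] = [1, 3]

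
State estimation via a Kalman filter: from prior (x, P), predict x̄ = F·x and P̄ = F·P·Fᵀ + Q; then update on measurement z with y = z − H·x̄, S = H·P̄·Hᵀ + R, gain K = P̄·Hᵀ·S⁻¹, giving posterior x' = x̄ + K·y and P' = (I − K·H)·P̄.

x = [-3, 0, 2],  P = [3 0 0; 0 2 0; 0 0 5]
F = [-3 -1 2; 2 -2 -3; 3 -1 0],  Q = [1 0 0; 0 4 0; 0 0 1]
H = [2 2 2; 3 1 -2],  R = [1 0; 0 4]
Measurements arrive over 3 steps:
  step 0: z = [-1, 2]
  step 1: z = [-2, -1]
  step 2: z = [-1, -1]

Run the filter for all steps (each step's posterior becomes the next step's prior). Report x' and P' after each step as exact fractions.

step 0: x̄ = F·x = [13, -12, -9]
step 0: P̄ = F·P·Fᵀ + Q = [50 -44 -25; -44 69 22; -25 22 30]
step 0: y = z − H·x̄ = [15, -43]
step 0: S = H·P̄·Hᵀ + R = [221 -128; -128 591]
step 0: K = P̄·Hᵀ·S⁻¹ = [-2490/114227 29612/114227; 41858/114227 -11615/114227; 17450/114227 -18061/114227]
step 0: x' = x̄ + K·y = [174285/114227, -243409/114227, 10330/114227]
step 0: P' = (I − K·H)·P̄ = [997258/114227 -1623444/114227 624941/114227; -1623444/114227 2704206/114227 -1059833/114227; 624941/114227 -1059833/114227 443617/114227]
step 1: x̄ = F·x = [-258786/114227, 804398/114227, 766264/114227]
step 1: P̄ = F·P·Fᵀ + Q = [567599/114227 -546548/114227 -401804/114227; -546548/114227 12025581/114227 15575544/114227; -401804/114227 15575544/114227 21534419/114227]
step 1: y = z − H·x̄ = [-2852206/114227, 1390261/114227]
step 1: S = H·P̄·Hᵀ + R = [253642159/114227 -95008000/114227; -95008000/114227 42968740/114227]
step 1: K = P̄·Hᵀ·S⁻¹ = [67182514/819492729 3718500869/16389854580; 14013034/74499339 -100370497/1489986780; 17031478/74499339 -120996791/744993390]
step 1: x' = x̄ + K·y = [-8474778471/5463284860, 757672603/496662260, -242582291/248331130]
step 1: P' = (I − K·H)·P̄ = [26599077821/16389854580 -3538719253/1489986780 590848141/744993390; -3538719253/1489986780 5857458319/1489986780 -1089304363/744993390; 590848141/744993390 -1089304363/744993390 291806806/372496695]
step 2: x̄ = F·x = [1604078994/1365821215, -8803961501/2731642430, -16879367023/2731642430]
step 2: P̄ = F·P·Fᵀ + Q = [19472749589/4097463645 -17630940878/4097463645 -12259578074/4097463645; -17630940878/4097463645 103271606006/4097463645 102745956083/4097463645; -12259578074/4097463645 102745956083/4097463645 138442266794/4097463645]
step 2: y = z − H·x̄ = [21109349321/1365821215, -37310888939/2731642430]
step 2: S = H·P̄·Hᵀ + R = [1631687450249/4097463645 -601447952968/4097463645; -601447952968/4097463645 479030741351/4097463645]
step 2: K = P̄·Hᵀ·S⁻¹ = [7150173396662/102475298183275 22947914568641/102475298183275; 21279869548914/102475298183275 -6464157471298/102475298183275; 22568090775386/102475298183275 -16784481073827/102475298183275]
step 2: x' = x̄ + K·y = [-165160071511373/204950596366550, 173817245263269/204950596366550, -55160527072072/102475298183275]
step 2: P' = (I − K·H)·P̄ = [157611252651806/102475298183275 -229704810529268/102475298183275 75668644575793/102475298183275; -229704810529268/102475298183275 381315764103354/102475298183275 -140971018799629/102475298183275; 75668644575793/102475298183275 -140971018799629/102475298183275 76586419611529/102475298183275]

step 0: x' = [174285/114227, -243409/114227, 10330/114227], P' = [997258/114227 -1623444/114227 624941/114227; -1623444/114227 2704206/114227 -1059833/114227; 624941/114227 -1059833/114227 443617/114227]
step 1: x' = [-8474778471/5463284860, 757672603/496662260, -242582291/248331130], P' = [26599077821/16389854580 -3538719253/1489986780 590848141/744993390; -3538719253/1489986780 5857458319/1489986780 -1089304363/744993390; 590848141/744993390 -1089304363/744993390 291806806/372496695]
step 2: x' = [-165160071511373/204950596366550, 173817245263269/204950596366550, -55160527072072/102475298183275], P' = [157611252651806/102475298183275 -229704810529268/102475298183275 75668644575793/102475298183275; -229704810529268/102475298183275 381315764103354/102475298183275 -140971018799629/102475298183275; 75668644575793/102475298183275 -140971018799629/102475298183275 76586419611529/102475298183275]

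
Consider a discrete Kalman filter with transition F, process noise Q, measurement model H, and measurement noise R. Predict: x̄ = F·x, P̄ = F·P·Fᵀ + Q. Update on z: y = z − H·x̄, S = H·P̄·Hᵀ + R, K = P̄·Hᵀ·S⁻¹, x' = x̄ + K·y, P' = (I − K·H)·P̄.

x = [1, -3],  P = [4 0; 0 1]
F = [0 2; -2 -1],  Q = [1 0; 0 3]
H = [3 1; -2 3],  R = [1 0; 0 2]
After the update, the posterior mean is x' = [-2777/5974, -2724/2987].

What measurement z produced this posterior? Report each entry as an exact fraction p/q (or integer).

z = [-2, -2]

x̄ = F·x = [-6, 1]
P̄ = F·P·Fᵀ + Q = [5 -2; -2 20]
S = H·P̄·Hᵀ + R = [54 16; 16 226]
K = P̄·Hᵀ·S⁻¹ = [1597/5974 -268/2987; 535/2987 808/2987]
x' − x̄ = [33067/5974, -5711/2987] = K·y
y = (KᵀK)⁻¹·Kᵀ·(x' − x̄) = [15, -17]
z = y + H·x̄ = [15, -17] + [-17, 15] = [-2, -2]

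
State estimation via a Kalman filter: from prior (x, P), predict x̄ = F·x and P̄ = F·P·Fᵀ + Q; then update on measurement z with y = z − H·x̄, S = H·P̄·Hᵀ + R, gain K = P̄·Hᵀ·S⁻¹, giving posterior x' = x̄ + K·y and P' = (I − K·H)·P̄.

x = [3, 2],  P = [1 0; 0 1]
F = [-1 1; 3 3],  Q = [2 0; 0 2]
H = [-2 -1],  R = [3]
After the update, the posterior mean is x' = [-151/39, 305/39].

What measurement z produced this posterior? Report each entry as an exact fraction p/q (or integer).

z = [1]

x̄ = F·x = [-1, 15]
P̄ = F·P·Fᵀ + Q = [4 0; 0 20]
S = H·P̄·Hᵀ + R = [39]
K = P̄·Hᵀ·S⁻¹ = [-8/39; -20/39]
x' − x̄ = [-112/39, -280/39] = K·y
y = (KᵀK)⁻¹·Kᵀ·(x' − x̄) = [14]
z = y + H·x̄ = [14] + [-13] = [1]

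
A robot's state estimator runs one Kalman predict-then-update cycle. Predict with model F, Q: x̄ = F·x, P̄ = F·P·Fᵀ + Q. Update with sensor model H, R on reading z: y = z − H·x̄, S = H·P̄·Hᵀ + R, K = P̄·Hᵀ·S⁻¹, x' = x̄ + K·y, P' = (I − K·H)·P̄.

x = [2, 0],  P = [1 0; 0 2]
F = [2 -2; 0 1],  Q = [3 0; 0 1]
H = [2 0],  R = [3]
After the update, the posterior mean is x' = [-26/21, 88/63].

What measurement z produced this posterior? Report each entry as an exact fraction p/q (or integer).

z = [-3]

x̄ = F·x = [4, 0]
P̄ = F·P·Fᵀ + Q = [15 -4; -4 3]
S = H·P̄·Hᵀ + R = [63]
K = P̄·Hᵀ·S⁻¹ = [10/21; -8/63]
x' − x̄ = [-110/21, 88/63] = K·y
y = (KᵀK)⁻¹·Kᵀ·(x' − x̄) = [-11]
z = y + H·x̄ = [-11] + [8] = [-3]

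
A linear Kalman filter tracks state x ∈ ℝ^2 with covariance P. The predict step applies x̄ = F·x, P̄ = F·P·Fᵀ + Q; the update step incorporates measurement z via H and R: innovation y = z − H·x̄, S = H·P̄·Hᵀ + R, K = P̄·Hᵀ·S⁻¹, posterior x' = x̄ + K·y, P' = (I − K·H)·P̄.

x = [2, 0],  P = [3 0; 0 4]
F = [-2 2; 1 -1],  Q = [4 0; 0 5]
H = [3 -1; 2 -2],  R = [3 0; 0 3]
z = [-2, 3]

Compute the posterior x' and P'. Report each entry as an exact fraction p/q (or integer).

x̄ = F·x = [-4, 2]
P̄ = F·P·Fᵀ + Q = [32 -14; -14 12]
y = z − H·x̄ = [12, 15]
S = H·P̄·Hᵀ + R = [387 328; 328 291]
K = P̄·Hᵀ·S⁻¹ = [262/719 -68/719; 1342/5033 -2412/5033]
x' = x̄ + K·y = [-752/719, -1430/719]
P' = (I − K·H)·P̄ = [444/719 546/719; 546/719 7440/5033]

x' = [-752/719, -1430/719]
P' = [444/719 546/719; 546/719 7440/5033]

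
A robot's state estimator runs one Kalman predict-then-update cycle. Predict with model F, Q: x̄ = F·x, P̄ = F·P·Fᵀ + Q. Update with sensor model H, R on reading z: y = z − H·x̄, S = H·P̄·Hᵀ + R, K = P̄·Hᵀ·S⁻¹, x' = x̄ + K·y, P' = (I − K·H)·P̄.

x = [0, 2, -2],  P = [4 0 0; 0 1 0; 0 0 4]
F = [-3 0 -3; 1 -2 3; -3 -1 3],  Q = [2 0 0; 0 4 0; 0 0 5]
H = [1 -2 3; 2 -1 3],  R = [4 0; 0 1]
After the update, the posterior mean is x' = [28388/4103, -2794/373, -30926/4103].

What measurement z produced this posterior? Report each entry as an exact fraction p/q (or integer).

x̄ = F·x = [6, -10, -8]
P̄ = F·P·Fᵀ + Q = [74 -48 0; -48 48 26; 0 26 78]
S = H·P̄·Hᵀ + R = [852 952; 952 1083]
K = P̄·Hᵀ·S⁻¹ = [-1241/8206 1288/4103; -393/746 150/373; -455/8206 988/4103]
x' − x̄ = [3770/4103, 936/373, 1898/4103] = K·y
y = (KᵀK)⁻¹·Kᵀ·(x' − x̄) = [-4, 1]
z = y + H·x̄ = [-4, 1] + [2, -2] = [-2, -1]

z = [-2, -1]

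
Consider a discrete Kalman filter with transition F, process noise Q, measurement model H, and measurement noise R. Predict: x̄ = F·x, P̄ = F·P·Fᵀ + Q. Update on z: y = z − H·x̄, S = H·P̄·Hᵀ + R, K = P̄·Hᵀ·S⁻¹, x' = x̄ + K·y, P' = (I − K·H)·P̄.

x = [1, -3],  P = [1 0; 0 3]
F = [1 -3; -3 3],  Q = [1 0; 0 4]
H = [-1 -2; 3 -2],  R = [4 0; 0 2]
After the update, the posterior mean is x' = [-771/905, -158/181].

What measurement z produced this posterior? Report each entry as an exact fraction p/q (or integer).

x̄ = F·x = [10, -12]
P̄ = F·P·Fᵀ + Q = [29 -30; -30 40]
S = H·P̄·Hᵀ + R = [73 193; 193 783]
K = P̄·Hᵀ·S⁻¹ = [-2049/9955 2374/9955; -634/1991 -276/1991]
x' − x̄ = [-9821/905, 2014/181] = K·y
y = (KᵀK)⁻¹·Kᵀ·(x' − x̄) = [-11, -55]
z = y + H·x̄ = [-11, -55] + [14, 54] = [3, -1]

z = [3, -1]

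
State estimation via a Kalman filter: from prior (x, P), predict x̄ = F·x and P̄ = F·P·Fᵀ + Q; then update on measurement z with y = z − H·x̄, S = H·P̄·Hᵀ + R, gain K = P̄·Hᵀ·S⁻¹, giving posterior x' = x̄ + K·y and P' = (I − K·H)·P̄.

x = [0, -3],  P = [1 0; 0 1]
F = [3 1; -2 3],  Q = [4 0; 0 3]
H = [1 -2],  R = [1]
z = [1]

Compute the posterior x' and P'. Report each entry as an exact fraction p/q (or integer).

x̄ = F·x = [-3, -9]
P̄ = F·P·Fᵀ + Q = [14 -3; -3 16]
y = z − H·x̄ = [-14]
S = H·P̄·Hᵀ + R = [91]
K = P̄·Hᵀ·S⁻¹ = [20/91; -5/13]
x' = x̄ + K·y = [-79/13, -47/13]
P' = (I − K·H)·P̄ = [874/91 61/13; 61/13 33/13]

x' = [-79/13, -47/13]
P' = [874/91 61/13; 61/13 33/13]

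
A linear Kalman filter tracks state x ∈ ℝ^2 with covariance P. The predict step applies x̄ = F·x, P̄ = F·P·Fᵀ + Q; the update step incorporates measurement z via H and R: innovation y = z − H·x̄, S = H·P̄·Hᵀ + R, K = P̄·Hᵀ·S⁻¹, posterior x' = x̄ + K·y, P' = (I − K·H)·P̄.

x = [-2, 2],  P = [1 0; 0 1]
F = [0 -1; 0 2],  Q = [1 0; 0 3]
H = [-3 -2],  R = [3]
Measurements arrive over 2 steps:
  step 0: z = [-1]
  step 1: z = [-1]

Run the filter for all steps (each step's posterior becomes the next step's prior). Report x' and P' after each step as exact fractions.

step 0: x' = [-52/25, 92/25], P' = [46/25 -66/25; -66/25 111/25]
step 1: x' = [-280/79, 1412/237], P' = [424/79 -642/79; -642/79 1025/79]

step 0: x̄ = F·x = [-2, 4]
step 0: P̄ = F·P·Fᵀ + Q = [2 -2; -2 7]
step 0: y = z − H·x̄ = [1]
step 0: S = H·P̄·Hᵀ + R = [25]
step 0: K = P̄·Hᵀ·S⁻¹ = [-2/25; -8/25]
step 0: x' = x̄ + K·y = [-52/25, 92/25]
step 0: P' = (I − K·H)·P̄ = [46/25 -66/25; -66/25 111/25]
step 1: x̄ = F·x = [-92/25, 184/25]
step 1: P̄ = F·P·Fᵀ + Q = [136/25 -222/25; -222/25 519/25]
step 1: y = z − H·x̄ = [67/25]
step 1: S = H·P̄·Hᵀ + R = [711/25]
step 1: K = P̄·Hᵀ·S⁻¹ = [4/79; -124/237]
step 1: x' = x̄ + K·y = [-280/79, 1412/237]
step 1: P' = (I − K·H)·P̄ = [424/79 -642/79; -642/79 1025/79]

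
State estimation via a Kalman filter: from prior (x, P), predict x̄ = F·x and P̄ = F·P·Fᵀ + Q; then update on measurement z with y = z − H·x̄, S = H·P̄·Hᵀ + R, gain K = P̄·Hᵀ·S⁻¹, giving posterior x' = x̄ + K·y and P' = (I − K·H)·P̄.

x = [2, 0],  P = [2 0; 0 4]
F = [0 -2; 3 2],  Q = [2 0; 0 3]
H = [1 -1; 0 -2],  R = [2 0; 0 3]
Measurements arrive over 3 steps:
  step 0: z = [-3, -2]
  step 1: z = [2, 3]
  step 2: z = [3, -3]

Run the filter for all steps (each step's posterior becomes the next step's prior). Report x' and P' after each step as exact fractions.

step 0: x' = [-2334/2203, 3061/2203], P' = [4618/2203 1134/2203; 1134/2203 1452/2203]
step 1: x' = [-501646/609207, -1146808/609207], P' = [301558/203069 71978/203069; 71978/203069 125444/203069]
step 2: x' = [433734094/127802579, 127145743/127802579], P' = [188824106/127802579 44409942/127802579; 44409942/127802579 78144252/127802579]

step 0: x̄ = F·x = [0, 6]
step 0: P̄ = F·P·Fᵀ + Q = [18 -16; -16 37]
step 0: y = z − H·x̄ = [3, 10]
step 0: S = H·P̄·Hᵀ + R = [89 106; 106 151]
step 0: K = P̄·Hᵀ·S⁻¹ = [1742/2203 -756/2203; -159/2203 -968/2203]
step 0: x' = x̄ + K·y = [-2334/2203, 3061/2203]
step 0: P' = (I − K·H)·P̄ = [4618/2203 1134/2203; 1134/2203 1452/2203]
step 1: x̄ = F·x = [-6122/2203, -880/2203]
step 1: P̄ = F·P·Fᵀ + Q = [10214/2203 -12612/2203; -12612/2203 67587/2203]
step 1: y = z − H·x̄ = [9648/2203, 4849/2203]
step 1: S = H·P̄·Hᵀ + R = [107431/2203 160398/2203; 160398/2203 276957/2203]
step 1: K = P̄·Hᵀ·S⁻¹ = [114790/203069 -143956/609207; -26733/203069 -250888/609207]
step 1: x' = x̄ + K·y = [-501646/609207, -1146808/609207]
step 1: P' = (I − K·H)·P̄ = [301558/203069 71978/203069; 71978/203069 125444/203069]
step 2: x̄ = F·x = [2293616/609207, -3798554/609207]
step 2: P̄ = F·P·Fᵀ + Q = [907914/203069 -933644/203069; -933644/203069 4688741/203069]
step 2: y = z − H·x̄ = [-4264549/609207, -9424729/609207]
step 2: S = H·P̄·Hᵀ + R = [7870081/203069 11244770/203069; 11244770/203069 19364171/203069]
step 2: K = P̄·Hᵀ·S⁻¹ = [72207082/127802579 -29606628/127802579; -16867155/127802579 -52096168/127802579]
step 2: x' = x̄ + K·y = [433734094/127802579, 127145743/127802579]
step 2: P' = (I − K·H)·P̄ = [188824106/127802579 44409942/127802579; 44409942/127802579 78144252/127802579]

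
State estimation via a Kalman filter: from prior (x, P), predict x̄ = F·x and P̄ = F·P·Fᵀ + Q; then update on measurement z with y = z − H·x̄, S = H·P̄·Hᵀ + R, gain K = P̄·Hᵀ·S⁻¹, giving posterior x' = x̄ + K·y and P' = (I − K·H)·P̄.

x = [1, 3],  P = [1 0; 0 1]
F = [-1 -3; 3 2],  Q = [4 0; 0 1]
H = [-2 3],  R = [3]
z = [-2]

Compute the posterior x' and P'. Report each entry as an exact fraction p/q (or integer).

x̄ = F·x = [-10, 9]
P̄ = F·P·Fᵀ + Q = [14 -9; -9 14]
y = z − H·x̄ = [-49]
S = H·P̄·Hᵀ + R = [293]
K = P̄·Hᵀ·S⁻¹ = [-55/293; 60/293]
x' = x̄ + K·y = [-235/293, -303/293]
P' = (I − K·H)·P̄ = [1077/293 663/293; 663/293 502/293]

x' = [-235/293, -303/293]
P' = [1077/293 663/293; 663/293 502/293]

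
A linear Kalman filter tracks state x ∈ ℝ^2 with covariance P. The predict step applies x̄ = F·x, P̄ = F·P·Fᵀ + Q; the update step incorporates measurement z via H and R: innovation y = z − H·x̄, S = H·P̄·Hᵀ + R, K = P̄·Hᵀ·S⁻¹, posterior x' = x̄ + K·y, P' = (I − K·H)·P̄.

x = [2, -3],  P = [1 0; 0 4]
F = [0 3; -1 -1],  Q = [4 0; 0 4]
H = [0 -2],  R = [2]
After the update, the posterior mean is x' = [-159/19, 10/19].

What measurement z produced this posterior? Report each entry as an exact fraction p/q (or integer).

z = [-1]

x̄ = F·x = [-9, 1]
P̄ = F·P·Fᵀ + Q = [40 -12; -12 9]
S = H·P̄·Hᵀ + R = [38]
K = P̄·Hᵀ·S⁻¹ = [12/19; -9/19]
x' − x̄ = [12/19, -9/19] = K·y
y = (KᵀK)⁻¹·Kᵀ·(x' − x̄) = [1]
z = y + H·x̄ = [1] + [-2] = [-1]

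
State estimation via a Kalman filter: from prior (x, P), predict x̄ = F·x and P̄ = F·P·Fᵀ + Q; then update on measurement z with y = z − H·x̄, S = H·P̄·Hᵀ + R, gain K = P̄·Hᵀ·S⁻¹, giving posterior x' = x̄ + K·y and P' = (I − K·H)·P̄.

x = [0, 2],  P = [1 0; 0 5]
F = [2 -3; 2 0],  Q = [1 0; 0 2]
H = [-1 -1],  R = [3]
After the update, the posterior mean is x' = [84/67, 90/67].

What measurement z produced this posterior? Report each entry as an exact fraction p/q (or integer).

z = [-3]

x̄ = F·x = [-6, 0]
P̄ = F·P·Fᵀ + Q = [50 4; 4 6]
S = H·P̄·Hᵀ + R = [67]
K = P̄·Hᵀ·S⁻¹ = [-54/67; -10/67]
x' − x̄ = [486/67, 90/67] = K·y
y = (KᵀK)⁻¹·Kᵀ·(x' − x̄) = [-9]
z = y + H·x̄ = [-9] + [6] = [-3]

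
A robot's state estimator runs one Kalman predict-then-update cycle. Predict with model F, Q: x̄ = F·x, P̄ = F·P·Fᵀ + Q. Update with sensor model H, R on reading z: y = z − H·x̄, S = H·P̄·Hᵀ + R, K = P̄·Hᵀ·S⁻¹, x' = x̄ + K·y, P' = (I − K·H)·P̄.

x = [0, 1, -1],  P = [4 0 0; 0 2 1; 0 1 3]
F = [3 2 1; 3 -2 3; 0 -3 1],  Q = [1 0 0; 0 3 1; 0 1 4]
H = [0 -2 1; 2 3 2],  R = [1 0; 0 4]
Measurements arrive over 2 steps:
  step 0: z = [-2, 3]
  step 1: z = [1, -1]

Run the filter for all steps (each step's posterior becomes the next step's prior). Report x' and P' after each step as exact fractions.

step 0: x' = [123335/31519, -3923/31519, -72460/31519], P' = [424404/31519 -117322/31519 -253021/31519; -117322/31519 37528/31519 71396/31519; -253021/31519 71396/31519 165601/31519]
step 1: x' = [1903310653/578409689, -774140971/578409689, -1080130537/578409689], P' = [2701625262/578409689 -705088986/578409689 -1492259027/578409689; -705088986/578409689 276311768/578409689 414669296/578409689; -1492259027/578409689 414669296/578409689 1089346121/578409689]

step 0: x̄ = F·x = [1, -5, -4]
step 0: P̄ = F·P·Fᵀ + Q = [52 41 -10; 41 62 11; -10 11 19]
step 0: y = z − H·x̄ = [-8, 24]
step 0: S = H·P̄·Hᵀ + R = [224 -529; -529 1390]
step 0: K = P̄·Hᵀ·S⁻¹ = [-18377/31519 -2300/31519; -3660/31519 5183/31519; 22809/31519 9837/31519]
step 0: x' = x̄ + K·y = [123335/31519, -3923/31519, -72460/31519]
step 0: P' = (I − K·H)·P̄ = [424404/31519 -117322/31519 -253021/31519; -117322/31519 37528/31519 71396/31519; -253021/31519 71396/31519 165601/31519]
step 1: x̄ = F·x = [289699/31519, 160471/31519, -60691/31519]
step 1: P̄ = F·P·Fᵀ + Q = [1526462/31519 1415659/31519 165872/31519; 1415659/31519 1551448/31519 264969/31519; 165872/31519 264969/31519 201053/31519]
step 1: y = z − H·x̄ = [413152/31519, -970948/31519]
step 1: S = H·P̄·Hᵀ + R = [5378488/31519 -14502443/31519; -14502443/31519 42493680/31519]
step 1: K = P̄·Hᵀ·S⁻¹ = [-82081055/578409689 75866378/578409689; -137954240/578409689 62023981/578409689; 260007529/578409689 109545519/578409689]
step 1: x' = x̄ + K·y = [1903310653/578409689, -774140971/578409689, -1080130537/578409689]
step 1: P' = (I − K·H)·P̄ = [2701625262/578409689 -705088986/578409689 -1492259027/578409689; -705088986/578409689 276311768/578409689 414669296/578409689; -1492259027/578409689 414669296/578409689 1089346121/578409689]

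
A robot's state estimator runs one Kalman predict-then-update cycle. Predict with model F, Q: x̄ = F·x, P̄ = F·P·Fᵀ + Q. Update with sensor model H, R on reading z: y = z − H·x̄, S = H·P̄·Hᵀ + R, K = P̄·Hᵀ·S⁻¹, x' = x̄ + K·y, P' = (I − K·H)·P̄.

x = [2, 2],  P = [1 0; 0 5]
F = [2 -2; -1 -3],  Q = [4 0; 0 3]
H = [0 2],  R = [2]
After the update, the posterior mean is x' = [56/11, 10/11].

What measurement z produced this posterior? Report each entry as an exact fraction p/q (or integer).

x̄ = F·x = [0, -8]
P̄ = F·P·Fᵀ + Q = [28 28; 28 49]
S = H·P̄·Hᵀ + R = [198]
K = P̄·Hᵀ·S⁻¹ = [28/99; 49/99]
x' − x̄ = [56/11, 98/11] = K·y
y = (KᵀK)⁻¹·Kᵀ·(x' − x̄) = [18]
z = y + H·x̄ = [18] + [-16] = [2]

z = [2]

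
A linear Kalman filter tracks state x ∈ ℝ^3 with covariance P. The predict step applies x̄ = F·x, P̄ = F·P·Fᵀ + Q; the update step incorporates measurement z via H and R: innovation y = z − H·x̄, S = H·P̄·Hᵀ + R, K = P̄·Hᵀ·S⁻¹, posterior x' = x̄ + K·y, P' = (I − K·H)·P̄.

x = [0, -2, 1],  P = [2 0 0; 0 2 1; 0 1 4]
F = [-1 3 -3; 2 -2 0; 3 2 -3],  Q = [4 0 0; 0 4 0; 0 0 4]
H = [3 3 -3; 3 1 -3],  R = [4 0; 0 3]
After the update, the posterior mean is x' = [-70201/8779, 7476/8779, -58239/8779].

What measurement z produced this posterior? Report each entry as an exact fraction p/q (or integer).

z = [-2, -3]

x̄ = F·x = [-9, 4, -7]
P̄ = F·P·Fᵀ + Q = [42 -10 27; -10 20 10; 27 10 54]
S = H·P̄·Hᵀ + R = [202 198; 198 281]
K = P̄·Hᵀ·S⁻¹ = [-2715/17558 2050/8779; 3960/8779 -4040/8779; -273/17558 -2122/8779]
x' − x̄ = [8810/8779, -27640/8779, 3214/8779] = K·y
y = (KᵀK)⁻¹·Kᵀ·(x' − x̄) = [-8, -1]
z = y + H·x̄ = [-8, -1] + [6, -2] = [-2, -3]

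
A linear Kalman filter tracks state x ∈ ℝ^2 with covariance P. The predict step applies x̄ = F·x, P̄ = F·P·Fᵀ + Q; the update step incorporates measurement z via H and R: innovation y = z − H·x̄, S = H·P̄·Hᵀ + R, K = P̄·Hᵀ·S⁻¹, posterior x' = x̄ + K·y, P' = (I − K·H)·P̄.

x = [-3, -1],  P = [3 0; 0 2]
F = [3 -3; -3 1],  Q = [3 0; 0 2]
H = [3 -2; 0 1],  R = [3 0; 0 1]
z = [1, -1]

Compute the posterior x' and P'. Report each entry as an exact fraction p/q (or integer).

x' = [756/4639, -1679/4639]
P' = [2937/4639 2295/4639; 2295/4639 3684/4639]

x̄ = F·x = [-6, 8]
P̄ = F·P·Fᵀ + Q = [48 -33; -33 31]
y = z − H·x̄ = [35, -9]
S = H·P̄·Hᵀ + R = [955 -161; -161 32]
K = P̄·Hᵀ·S⁻¹ = [1407/4639 2295/4639; -161/4639 3684/4639]
x' = x̄ + K·y = [756/4639, -1679/4639]
P' = (I − K·H)·P̄ = [2937/4639 2295/4639; 2295/4639 3684/4639]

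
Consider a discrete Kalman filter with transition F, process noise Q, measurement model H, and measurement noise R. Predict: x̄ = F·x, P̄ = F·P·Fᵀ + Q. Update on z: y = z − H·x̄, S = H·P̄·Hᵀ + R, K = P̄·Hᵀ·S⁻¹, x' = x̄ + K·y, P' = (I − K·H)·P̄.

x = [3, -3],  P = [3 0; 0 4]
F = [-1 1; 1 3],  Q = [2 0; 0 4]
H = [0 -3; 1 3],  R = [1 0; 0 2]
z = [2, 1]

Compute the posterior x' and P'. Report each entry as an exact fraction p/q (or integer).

x' = [267/398, -807/1990]
P' = [414/199 -45/199; -45/199 98/995]

x̄ = F·x = [-6, -6]
P̄ = F·P·Fᵀ + Q = [9 9; 9 43]
y = z − H·x̄ = [-16, 25]
S = H·P̄·Hᵀ + R = [388 -414; -414 452]
K = P̄·Hᵀ·S⁻¹ = [135/199 279/398; -294/995 69/1990]
x' = x̄ + K·y = [267/398, -807/1990]
P' = (I − K·H)·P̄ = [414/199 -45/199; -45/199 98/995]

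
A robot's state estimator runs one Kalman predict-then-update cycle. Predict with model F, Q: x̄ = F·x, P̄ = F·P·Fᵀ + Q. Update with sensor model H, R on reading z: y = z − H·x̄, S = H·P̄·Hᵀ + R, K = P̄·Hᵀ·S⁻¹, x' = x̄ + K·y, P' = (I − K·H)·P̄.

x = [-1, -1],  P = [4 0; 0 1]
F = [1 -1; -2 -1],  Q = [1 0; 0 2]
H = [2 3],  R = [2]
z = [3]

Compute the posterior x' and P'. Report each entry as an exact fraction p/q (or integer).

x̄ = F·x = [0, 3]
P̄ = F·P·Fᵀ + Q = [6 -7; -7 19]
y = z − H·x̄ = [-6]
S = H·P̄·Hᵀ + R = [113]
K = P̄·Hᵀ·S⁻¹ = [-9/113; 43/113]
x' = x̄ + K·y = [54/113, 81/113]
P' = (I − K·H)·P̄ = [597/113 -404/113; -404/113 298/113]

x' = [54/113, 81/113]
P' = [597/113 -404/113; -404/113 298/113]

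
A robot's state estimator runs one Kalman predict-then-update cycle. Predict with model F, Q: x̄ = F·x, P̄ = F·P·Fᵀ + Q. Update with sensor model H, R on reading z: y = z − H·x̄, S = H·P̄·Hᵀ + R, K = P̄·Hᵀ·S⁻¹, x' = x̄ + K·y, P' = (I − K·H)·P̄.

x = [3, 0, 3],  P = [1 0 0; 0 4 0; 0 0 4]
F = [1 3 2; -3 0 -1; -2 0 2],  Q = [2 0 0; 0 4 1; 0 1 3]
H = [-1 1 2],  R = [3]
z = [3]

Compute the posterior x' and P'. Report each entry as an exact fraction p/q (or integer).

x̄ = F·x = [9, -12, 0]
P̄ = F·P·Fᵀ + Q = [55 -11 14; -11 17 -1; 14 -1 23]
y = z − H·x̄ = [24]
S = H·P̄·Hᵀ + R = [129]
K = P̄·Hᵀ·S⁻¹ = [-38/129; 26/129; 31/129]
x' = x̄ + K·y = [83/43, -308/43, 248/43]
P' = (I − K·H)·P̄ = [5651/129 -431/129 2984/129; -431/129 1517/129 -935/129; 2984/129 -935/129 2006/129]

x' = [83/43, -308/43, 248/43]
P' = [5651/129 -431/129 2984/129; -431/129 1517/129 -935/129; 2984/129 -935/129 2006/129]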